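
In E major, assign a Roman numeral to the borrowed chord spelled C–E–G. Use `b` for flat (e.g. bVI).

In E major scale degree 6 is C#; C is its lowered form, from E minor. Diatonically E major has C#m (vi) on that degree; C–E–G is instead the major chord native to E minor, so it takes the label bVI.

bVI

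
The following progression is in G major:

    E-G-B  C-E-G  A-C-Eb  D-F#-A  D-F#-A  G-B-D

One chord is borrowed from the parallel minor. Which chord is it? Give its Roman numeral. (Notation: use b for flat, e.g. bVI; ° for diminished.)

ii°

G major has the diatonic set G, Am, Bm, C, D, Em, F#dim. Of the given chords, E–G–B = Em, C–E–G = C, D–F#–A = D and G–B–D = G are diatonic. A–C–Eb doesn't fit — on degree 2 G major would have Am (ii). Adim is the degree-2 chord of G minor, so it is the borrowed ii°.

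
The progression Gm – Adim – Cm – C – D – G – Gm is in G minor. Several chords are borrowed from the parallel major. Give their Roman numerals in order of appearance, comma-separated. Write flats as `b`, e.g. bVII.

IV, I

G minor has the diatonic set Gm, Adim, Bb, Cm, D, Eb, F (with V from harmonic minor). Gm, Adim, Cm and D all belong to that set. C (C–E–G) doesn't fit — on degree 4 G minor would have Cm (iv). C is the degree-4 chord of G major, so it is the borrowed IV. G (G–B–D) doesn't fit — on degree 1 G minor would have Gm (i). G is the degree-1 chord of G major, so it is the borrowed I.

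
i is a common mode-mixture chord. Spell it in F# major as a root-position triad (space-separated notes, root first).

The root, F#, is scale degree 1 — the same note in F# major and F# minor; only the chord quality changes. Stacking thirds in F# minor on F# gives F#–A–C#.

F# A C#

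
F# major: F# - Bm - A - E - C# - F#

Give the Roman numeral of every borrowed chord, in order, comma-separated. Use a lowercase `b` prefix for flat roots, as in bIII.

iv, bIII, bVII

The diatonic triads in F# major are F#, G#m, A#m, B, C#, D#m, E#dim. Of the given chords, F# and C# are diatonic. Bm (B–D–F#) is not: scale degree 4 in F# major carries B (IV). In F# minor the chord on that degree is Bm, so here it functions as iv, borrowed from the parallel minor. But A (A–C#–E) is foreign: the diatonic iii on degree 3 is A#m, whereas A comes from F# minor. It is labeled bIII. E (E–G#–B) doesn't fit — on degree 7 F# major would have E#dim (vii°). E is the degree-7 chord of F# minor, so it is the borrowed bVII.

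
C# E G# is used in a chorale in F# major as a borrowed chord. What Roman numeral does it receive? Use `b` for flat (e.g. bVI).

The root C# is the diatonic 5th degree of F# major; the borrowing shows in the chord quality. C#–E–G# is a minor chord — the form found in F# minor, not the diatonic V (C#). Borrowed into F# major it is written v.

v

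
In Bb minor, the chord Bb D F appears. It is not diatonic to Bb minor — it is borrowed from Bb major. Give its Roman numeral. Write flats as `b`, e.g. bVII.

Bb is scale degree 1 in Bb minor. The diatonic chord on degree 1 would be Bbm (i), but Bb–D–F is the major chord from Bb major. As a borrowed chord it is labeled I.

I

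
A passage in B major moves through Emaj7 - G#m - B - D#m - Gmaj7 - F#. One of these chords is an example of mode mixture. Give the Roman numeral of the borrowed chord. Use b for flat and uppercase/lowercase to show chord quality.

In B major the diatonic chords are B, C#m, D#m, E, F#, G#m, A#dim. Emaj7, G#m, B, D#m and F# are all diatonic. Gmaj7 (G–B–D–F#) doesn't fit — on degree 6 B major would have G#m (vi). Gmaj7 is the degree-6 chord of B minor, so it is the borrowed bVImaj7.

bVImaj7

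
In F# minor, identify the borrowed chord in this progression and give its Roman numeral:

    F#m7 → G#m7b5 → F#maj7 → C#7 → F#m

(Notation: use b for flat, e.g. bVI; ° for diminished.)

Imaj7

In F# minor (with V from harmonic minor) the diatonic chords are F#m, G#dim, A, Bm, C#, D, E. F#m7, G#m7b5, C#7 and F#m all belong to that set. F#maj7 (F#–A#–C#–E#) is not: scale degree 1 in F# minor carries F#m (i). In F# major the chord on that degree is F#maj7, so here it functions as Imaj7, borrowed from the parallel major.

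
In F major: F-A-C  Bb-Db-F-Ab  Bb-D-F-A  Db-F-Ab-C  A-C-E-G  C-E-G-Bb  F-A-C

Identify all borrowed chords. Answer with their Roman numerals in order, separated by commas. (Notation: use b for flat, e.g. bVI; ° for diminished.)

iv7, bVImaj7

In F major the diatonic chords are F, Gm, Am, Bb, C, Dm, Edim. Of the given chords, F–A–C = F, Bb–D–F–A = Bbmaj7, A–C–E–G = Am7 and C–E–G–Bb = C7 are diatonic. But Bb–Db–F–Ab is foreign: the diatonic IV on degree 4 is Bb, whereas Bbm7 comes from F minor. It is labeled iv7. But Db–F–Ab–C is foreign: the diatonic vi on degree 6 is Dm, whereas Dbmaj7 comes from F minor. It is labeled bVImaj7.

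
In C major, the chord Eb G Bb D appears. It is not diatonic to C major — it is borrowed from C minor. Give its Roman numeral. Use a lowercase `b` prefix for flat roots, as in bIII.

bIIImaj7

Eb is the lowered form of scale degree 3 in C major (the diatonic degree 3 is E). The diatonic chord on degree 3 would be Em (iii), but Eb–G–Bb–D is the major-seventh chord from C minor. As a borrowed chord it is labeled bIIImaj7.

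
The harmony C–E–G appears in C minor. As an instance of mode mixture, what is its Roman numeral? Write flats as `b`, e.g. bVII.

C is scale degree 1 in C minor. Diatonically C minor has Cm (i) on that degree; C–E–G is instead the major chord native to C major, so it takes the label I.

I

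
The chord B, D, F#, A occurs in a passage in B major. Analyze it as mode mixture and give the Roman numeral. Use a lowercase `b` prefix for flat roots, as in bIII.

The root B is the diatonic 1st degree of B major; the borrowing shows in the chord quality. The diatonic chord on degree 1 would be B (I), but B–D–F#–A is the minor-seventh chord from B minor. As a borrowed chord it is labeled i7.

i7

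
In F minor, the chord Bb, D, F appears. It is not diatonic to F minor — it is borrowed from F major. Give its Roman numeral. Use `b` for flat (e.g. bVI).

Bb is scale degree 4 in F minor. The diatonic chord on degree 4 would be Bbm (iv), but Bb–D–F is the major chord from F major. As a borrowed chord it is labeled IV.

IV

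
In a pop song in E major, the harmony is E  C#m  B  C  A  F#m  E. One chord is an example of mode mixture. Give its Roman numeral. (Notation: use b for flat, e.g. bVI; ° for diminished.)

bVI

In E major the diatonic chords are E, F#m, G#m, A, B, C#m, D#dim. E, C#m, B, A and F#m all belong to that set. But C (C–E–G) is foreign: the diatonic vi on degree 6 is C#m, whereas C comes from E minor. It is labeled bVI.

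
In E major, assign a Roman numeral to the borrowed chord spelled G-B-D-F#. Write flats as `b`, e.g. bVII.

G is the lowered form of scale degree 3 in E major (the diatonic degree 3 is G#). Diatonically E major has G#m (iii) on that degree; G–B–D–F# is instead the major-seventh chord native to E minor, so it takes the label bIIImaj7.

bIIImaj7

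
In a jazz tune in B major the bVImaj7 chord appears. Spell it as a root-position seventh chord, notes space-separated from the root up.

G B D F#

The root of bVImaj7 is the lowered 6th degree: G# becomes G. Building the major-seventh chord from the parallel minor on G: G–B–D–F#.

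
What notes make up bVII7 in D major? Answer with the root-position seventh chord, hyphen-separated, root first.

The root of bVII7 is the lowered 7th degree: C# becomes C. In D minor the chord on C is C–E–G–Bb.

C-E-G-Bb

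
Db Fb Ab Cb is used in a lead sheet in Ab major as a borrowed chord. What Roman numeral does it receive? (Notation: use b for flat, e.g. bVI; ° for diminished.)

The root Db is the diatonic 4th degree of Ab major; the borrowing shows in the chord quality. The diatonic chord on degree 4 would be Db (IV), but Db–Fb–Ab–Cb is the minor-seventh chord from Ab minor. As a borrowed chord it is labeled iv7.

iv7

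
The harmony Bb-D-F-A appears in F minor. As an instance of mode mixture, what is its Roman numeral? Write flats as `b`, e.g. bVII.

IVmaj7

The root Bb is the diatonic 4th degree of F minor; the borrowing shows in the chord quality. Diatonically F minor has Bbm (iv) on that degree; Bb–D–F–A is instead the major-seventh chord native to F major, so it takes the label IVmaj7.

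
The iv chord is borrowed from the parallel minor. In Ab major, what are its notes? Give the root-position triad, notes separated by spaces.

The root, Db, is scale degree 4 — the same note in Ab major and Ab minor; only the chord quality changes. Stacking thirds in Ab minor on Db gives Db–Fb–Ab.

Db Fb Ab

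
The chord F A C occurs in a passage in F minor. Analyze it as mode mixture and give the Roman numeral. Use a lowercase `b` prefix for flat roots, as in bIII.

I

F is scale degree 1 in F minor. F–A–C is a major chord — the form found in F major, not the diatonic i (Fm). Borrowed into F minor it is written I.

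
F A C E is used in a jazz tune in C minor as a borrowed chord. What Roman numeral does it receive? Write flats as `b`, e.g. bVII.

IVmaj7

The root F is the diatonic 4th degree of C minor; the borrowing shows in the chord quality. The diatonic chord on degree 4 would be Fm (iv), but F–A–C–E is the major-seventh chord from C major. As a borrowed chord it is labeled IVmaj7.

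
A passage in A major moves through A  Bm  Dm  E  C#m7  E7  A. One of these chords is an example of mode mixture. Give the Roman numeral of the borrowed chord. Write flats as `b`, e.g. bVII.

iv

In A major the diatonic chords are A, Bm, C#m, D, E, F#m, G#dim. A, Bm, E, C#m7 and E7 are all diatonic. But Dm (D–F–A) is foreign: the diatonic IV on degree 4 is D, whereas Dm comes from A minor. It is labeled iv.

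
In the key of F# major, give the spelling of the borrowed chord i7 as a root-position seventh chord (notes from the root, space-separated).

The root, F#, is scale degree 1 — the same note in F# major and F# minor; only the chord quality changes. Stacking thirds in F# minor on F# gives F#–A–C#–E.

F# A C# E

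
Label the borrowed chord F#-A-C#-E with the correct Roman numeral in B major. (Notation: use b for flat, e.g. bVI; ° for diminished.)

F# is scale degree 5 in B major. The diatonic chord on degree 5 would be F# (V), but F#–A–C#–E is the minor-seventh chord from B minor. As a borrowed chord it is labeled v7.

v7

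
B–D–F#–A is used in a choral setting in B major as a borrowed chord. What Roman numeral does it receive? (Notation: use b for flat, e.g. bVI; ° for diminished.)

The root B is the diatonic 1st degree of B major; the borrowing shows in the chord quality. B–D–F#–A is a minor-seventh chord — the form found in B minor, not the diatonic I (B). Borrowed into B major it is written i7.

i7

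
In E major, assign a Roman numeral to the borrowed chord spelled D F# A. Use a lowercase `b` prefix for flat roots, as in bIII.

In E major scale degree 7 is D#; D is its lowered form, from E minor. The diatonic chord on degree 7 would be D#dim (vii°), but D–F#–A is the major chord from E minor. As a borrowed chord it is labeled bVII.

bVII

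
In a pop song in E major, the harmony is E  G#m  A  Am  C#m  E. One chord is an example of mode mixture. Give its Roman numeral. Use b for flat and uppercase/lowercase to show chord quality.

iv

E major has the diatonic set E, F#m, G#m, A, B, C#m, D#dim. Of the given chords, E, G#m, A and C#m are diatonic. But Am (A–C–E) is foreign: the diatonic IV on degree 4 is A, whereas Am comes from E minor. It is labeled iv.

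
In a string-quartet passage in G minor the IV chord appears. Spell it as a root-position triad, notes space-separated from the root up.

IV is built on scale degree 4, which is C in both G minor and its parallel. In G major the chord on C is C–E–G.

C E G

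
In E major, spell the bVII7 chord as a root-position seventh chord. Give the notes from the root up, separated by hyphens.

D-F#-A-C

The root of bVII7 is the lowered 7th degree: D# becomes D. Building the dominant-seventh chord from the parallel minor on D: D–F#–A–C.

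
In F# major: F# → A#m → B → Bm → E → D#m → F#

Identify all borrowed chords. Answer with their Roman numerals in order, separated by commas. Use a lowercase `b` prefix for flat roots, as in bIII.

The diatonic triads in F# major are F#, G#m, A#m, B, C#, D#m, E#dim. F#, A#m, B and D#m all belong to that set. But Bm (B–D–F#) is foreign: the diatonic IV on degree 4 is B, whereas Bm comes from F# minor. It is labeled iv. But E (E–G#–B) is foreign: the diatonic vii° on degree 7 is E#dim, whereas E comes from F# minor. It is labeled bVII.

iv, bVII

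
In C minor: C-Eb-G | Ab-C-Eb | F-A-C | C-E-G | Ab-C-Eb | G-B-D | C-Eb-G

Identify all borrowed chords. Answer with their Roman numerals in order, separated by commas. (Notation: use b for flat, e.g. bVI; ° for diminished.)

In C minor (with V from harmonic minor) the diatonic chords are Cm, Ddim, Eb, Fm, G, Ab, Bb. C–Eb–G = Cm, Ab–C–Eb = Ab and G–B–D = G are all diatonic. F–A–C doesn't fit — on degree 4 C minor would have Fm (iv). F is the degree-4 chord of C major, so it is the borrowed IV. C–E–G doesn't fit — on degree 1 C minor would have Cm (i). C is the degree-1 chord of C major, so it is the borrowed I.

IV, I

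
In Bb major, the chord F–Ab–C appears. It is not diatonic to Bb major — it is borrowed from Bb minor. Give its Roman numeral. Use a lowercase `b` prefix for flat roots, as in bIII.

v

F is scale degree 5 in Bb major. F–Ab–C is a minor chord — the form found in Bb minor, not the diatonic V (F). Borrowed into Bb major it is written v.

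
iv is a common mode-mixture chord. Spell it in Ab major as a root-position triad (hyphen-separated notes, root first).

Db-Fb-Ab

The root, Db, is scale degree 4 — the same note in Ab major and Ab minor; only the chord quality changes. Building the minor chord from the parallel minor on Db: Db–Fb–Ab.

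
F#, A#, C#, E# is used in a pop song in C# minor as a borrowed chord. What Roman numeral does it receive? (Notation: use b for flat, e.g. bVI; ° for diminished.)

F# is scale degree 4 in C# minor. Diatonically C# minor has F#m (iv) on that degree; F#–A#–C#–E# is instead the major-seventh chord native to C# major, so it takes the label IVmaj7.

IVmaj7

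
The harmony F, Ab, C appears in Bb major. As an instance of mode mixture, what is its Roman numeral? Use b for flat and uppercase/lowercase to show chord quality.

The root F is the diatonic 5th degree of Bb major; the borrowing shows in the chord quality. Diatonically Bb major has F (V) on that degree; F–Ab–C is instead the minor chord native to Bb minor, so it takes the label v.

v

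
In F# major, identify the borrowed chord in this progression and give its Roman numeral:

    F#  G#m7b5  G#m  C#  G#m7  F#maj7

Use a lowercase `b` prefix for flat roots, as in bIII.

iiø7

F# major has the diatonic set F#, G#m, A#m, B, C#, D#m, E#dim. Of the given chords, F#, G#m, C#, G#m7 and F#maj7 are diatonic. G#m7b5 (G#–B–D–F#) is not: scale degree 2 in F# major carries G#m (ii). In F# minor the chord on that degree is G#m7b5, so here it functions as iiø7, borrowed from the parallel minor.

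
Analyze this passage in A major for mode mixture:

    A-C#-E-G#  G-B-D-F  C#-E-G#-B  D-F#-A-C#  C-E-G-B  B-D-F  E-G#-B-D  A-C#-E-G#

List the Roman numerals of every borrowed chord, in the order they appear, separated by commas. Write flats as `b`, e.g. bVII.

bVII7, bIIImaj7, ii°

In A major the diatonic chords are A, Bm, C#m, D, E, F#m, G#dim. Of the given chords, A–C#–E–G# = Amaj7, C#–E–G#–B = C#m7, D–F#–A–C# = Dmaj7 and E–G#–B–D = E7 are diatonic. But G–B–D–F is foreign: the diatonic vii° on degree 7 is G#dim, whereas G7 comes from A minor. It is labeled bVII7. C–E–G–B is not: scale degree 3 in A major carries C#m (iii). In A minor the chord on that degree is Cmaj7, so here it functions as bIIImaj7, borrowed from the parallel minor. B–D–F doesn't fit — on degree 2 A major would have Bm (ii). Bdim is the degree-2 chord of A minor, so it is the borrowed ii°.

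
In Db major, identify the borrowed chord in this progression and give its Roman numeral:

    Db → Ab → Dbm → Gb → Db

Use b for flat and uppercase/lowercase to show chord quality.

i

Db major has the diatonic set Db, Ebm, Fm, Gb, Ab, Bbm, Cdim. Of the given chords, Db, Ab and Gb are diatonic. But Dbm (Db–Fb–Ab) is foreign: the diatonic I on degree 1 is Db, whereas Dbm comes from Db minor. It is labeled i.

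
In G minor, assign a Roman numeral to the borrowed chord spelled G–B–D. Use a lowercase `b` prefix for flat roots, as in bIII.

I

G is scale degree 1 in G minor. Diatonically G minor has Gm (i) on that degree; G–B–D is instead the major chord native to G major, so it takes the label I.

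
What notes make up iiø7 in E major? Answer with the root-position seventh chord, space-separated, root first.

The root, F#, is scale degree 2 — the same note in E major and E minor; only the chord quality changes. Building the half-diminished-seventh chord from the parallel minor on F#: F#–A–C–E.

F# A C E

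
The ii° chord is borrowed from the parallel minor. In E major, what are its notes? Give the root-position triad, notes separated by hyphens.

The root, F#, is scale degree 2 — the same note in E major and E minor; only the chord quality changes. In E minor the chord on F# is F#–A–C.

F#-A-C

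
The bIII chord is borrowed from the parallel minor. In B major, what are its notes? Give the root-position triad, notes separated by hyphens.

Scale degree 3 in B major is D#. bIII uses the lowered form, D, taken from B minor. Building the major chord from the parallel minor on D: D–F#–A.

D-F#-A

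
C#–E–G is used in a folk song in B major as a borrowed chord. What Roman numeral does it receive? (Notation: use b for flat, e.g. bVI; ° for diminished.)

ii°

C# is scale degree 2 in B major. C#–E–G is a diminished chord — the form found in B minor, not the diatonic ii (C#m). Borrowed into B major it is written ii°.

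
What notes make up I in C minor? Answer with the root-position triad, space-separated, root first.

The root, C, is scale degree 1 — the same note in C minor and C major; only the chord quality changes. Building the major chord from the parallel major on C: C–E–G.

C E G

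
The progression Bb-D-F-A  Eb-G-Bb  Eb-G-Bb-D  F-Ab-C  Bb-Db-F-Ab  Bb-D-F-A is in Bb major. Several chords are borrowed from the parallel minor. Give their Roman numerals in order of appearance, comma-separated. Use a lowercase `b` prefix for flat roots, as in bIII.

v, i7

In Bb major the diatonic chords are Bb, Cm, Dm, Eb, F, Gm, Adim. Of the given chords, Bb–D–F–A = Bbmaj7, Eb–G–Bb = Eb and Eb–G–Bb–D = Ebmaj7 are diatonic. F–Ab–C is not: scale degree 5 in Bb major carries F (V). In Bb minor the chord on that degree is Fm, so here it functions as v, borrowed from the parallel minor. But Bb–Db–F–Ab is foreign: the diatonic I on degree 1 is Bb, whereas Bbm7 comes from Bb minor. It is labeled i7.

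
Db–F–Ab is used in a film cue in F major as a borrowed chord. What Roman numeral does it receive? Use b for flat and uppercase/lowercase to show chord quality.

bVI

Db is the lowered form of scale degree 6 in F major (the diatonic degree 6 is D). Db–F–Ab is a major chord — the form found in F minor, not the diatonic vi (Dm). Borrowed into F major it is written bVI.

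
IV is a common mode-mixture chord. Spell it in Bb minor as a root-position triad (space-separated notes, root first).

Eb G Bb

The root, Eb, is scale degree 4 — the same note in Bb minor and Bb major; only the chord quality changes. In Bb major the chord on Eb is Eb–G–Bb.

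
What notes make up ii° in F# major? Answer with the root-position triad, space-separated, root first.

The root, G#, is scale degree 2 — the same note in F# major and F# minor; only the chord quality changes. Stacking thirds in F# minor on G# gives G#–B–D.

G# B D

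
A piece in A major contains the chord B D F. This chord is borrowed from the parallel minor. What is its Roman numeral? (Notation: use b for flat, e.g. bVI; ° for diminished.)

ii°

The root B is the diatonic 2nd degree of A major; the borrowing shows in the chord quality. B–D–F is a diminished chord — the form found in A minor, not the diatonic ii (Bm). Borrowed into A major it is written ii°.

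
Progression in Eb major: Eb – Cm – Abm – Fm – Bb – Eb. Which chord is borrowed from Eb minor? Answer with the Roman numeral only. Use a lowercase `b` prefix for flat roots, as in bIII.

iv

Eb major has the diatonic set Eb, Fm, Gm, Ab, Bb, Cm, Ddim. Eb, Cm, Fm and Bb all belong to that set. Abm (Ab–Cb–Eb) is not: scale degree 4 in Eb major carries Ab (IV). In Eb minor the chord on that degree is Abm, so here it functions as iv, borrowed from the parallel minor.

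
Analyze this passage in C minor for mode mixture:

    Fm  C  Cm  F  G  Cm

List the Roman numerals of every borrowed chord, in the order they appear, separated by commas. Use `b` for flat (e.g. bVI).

C minor has the diatonic set Cm, Ddim, Eb, Fm, G, Ab, Bb (with V from harmonic minor). Fm, Cm and G all belong to that set. But C (C–E–G) is foreign: the diatonic i on degree 1 is Cm, whereas C comes from C major. It is labeled I. But F (F–A–C) is foreign: the diatonic iv on degree 4 is Fm, whereas F comes from C major. It is labeled IV.

I, IV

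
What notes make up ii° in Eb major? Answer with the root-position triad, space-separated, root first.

ii° is built on scale degree 2, which is F in both Eb major and its parallel. Stacking thirds in Eb minor on F gives F–Ab–Cb.

F Ab Cb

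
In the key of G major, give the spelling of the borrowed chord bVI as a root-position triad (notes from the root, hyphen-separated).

Eb-G-Bb

The root of bVI is the lowered 6th degree: E becomes Eb. Stacking thirds in G minor on Eb gives Eb–G–Bb.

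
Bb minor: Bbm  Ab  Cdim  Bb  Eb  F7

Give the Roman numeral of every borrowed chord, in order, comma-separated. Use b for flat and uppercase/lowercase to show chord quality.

In Bb minor (with V from harmonic minor) the diatonic chords are Bbm, Cdim, Db, Ebm, F, Gb, Ab. Of the given chords, Bbm, Ab, Cdim and F7 are diatonic. But Bb (Bb–D–F) is foreign: the diatonic i on degree 1 is Bbm, whereas Bb comes from Bb major. It is labeled I. Eb (Eb–G–Bb) is not: scale degree 4 in Bb minor carries Ebm (iv). In Bb major the chord on that degree is Eb, so here it functions as IV, borrowed from the parallel major.

I, IV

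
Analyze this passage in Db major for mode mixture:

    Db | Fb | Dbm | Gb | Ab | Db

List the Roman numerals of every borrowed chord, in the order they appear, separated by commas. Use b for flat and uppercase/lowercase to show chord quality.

bIII, i

Db major has the diatonic set Db, Ebm, Fm, Gb, Ab, Bbm, Cdim. Db, Gb and Ab all belong to that set. Fb (Fb–Ab–Cb) is not: scale degree 3 in Db major carries Fm (iii). In Db minor the chord on that degree is Fb, so here it functions as bIII, borrowed from the parallel minor. But Dbm (Db–Fb–Ab) is foreign: the diatonic I on degree 1 is Db, whereas Dbm comes from Db minor. It is labeled i.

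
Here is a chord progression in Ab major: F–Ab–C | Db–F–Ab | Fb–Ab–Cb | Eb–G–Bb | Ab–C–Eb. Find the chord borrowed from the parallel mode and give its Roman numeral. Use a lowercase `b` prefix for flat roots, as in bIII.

bVI

In Ab major the diatonic chords are Ab, Bbm, Cm, Db, Eb, Fm, Gdim. F–Ab–C = Fm, Db–F–Ab = Db, Eb–G–Bb = Eb and Ab–C–Eb = Ab all belong to that set. Fb–Ab–Cb is not: scale degree 6 in Ab major carries Fm (vi). In Ab minor the chord on that degree is Fb, so here it functions as bVI, borrowed from the parallel minor.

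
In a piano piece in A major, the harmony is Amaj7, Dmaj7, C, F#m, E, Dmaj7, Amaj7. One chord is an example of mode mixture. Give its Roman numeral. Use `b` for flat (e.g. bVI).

A major has the diatonic set A, Bm, C#m, D, E, F#m, G#dim. Amaj7, Dmaj7, F#m and E all belong to that set. C (C–E–G) is not: scale degree 3 in A major carries C#m (iii). In A minor the chord on that degree is C, so here it functions as bIII, borrowed from the parallel minor.

bIII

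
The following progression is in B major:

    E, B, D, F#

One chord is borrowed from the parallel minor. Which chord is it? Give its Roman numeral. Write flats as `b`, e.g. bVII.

In B major the diatonic chords are B, C#m, D#m, E, F#, G#m, A#dim. E, B and F# all belong to that set. But D (D–F#–A) is foreign: the diatonic iii on degree 3 is D#m, whereas D comes from B minor. It is labeled bIII.

bIII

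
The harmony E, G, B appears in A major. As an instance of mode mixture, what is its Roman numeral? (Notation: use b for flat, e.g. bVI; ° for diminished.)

The root E is the diatonic 5th degree of A major; the borrowing shows in the chord quality. Diatonically A major has E (V) on that degree; E–G–B is instead the minor chord native to A minor, so it takes the label v.

v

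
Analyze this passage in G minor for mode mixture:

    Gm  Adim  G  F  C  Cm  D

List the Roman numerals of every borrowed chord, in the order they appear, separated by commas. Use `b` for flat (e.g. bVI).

I, IV

The diatonic triads in G minor (with V from harmonic minor) are Gm, Adim, Bb, Cm, D, Eb, F. Gm, Adim, F, Cm and D all belong to that set. G (G–B–D) doesn't fit — on degree 1 G minor would have Gm (i). G is the degree-1 chord of G major, so it is the borrowed I. But C (C–E–G) is foreign: the diatonic iv on degree 4 is Cm, whereas C comes from G major. It is labeled IV.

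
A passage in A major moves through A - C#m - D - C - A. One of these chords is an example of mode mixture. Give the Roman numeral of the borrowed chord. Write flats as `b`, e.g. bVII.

The diatonic triads in A major are A, Bm, C#m, D, E, F#m, G#dim. A, C#m and D are all diatonic. C (C–E–G) is not: scale degree 3 in A major carries C#m (iii). In A minor the chord on that degree is C, so here it functions as bIII, borrowed from the parallel minor.

bIII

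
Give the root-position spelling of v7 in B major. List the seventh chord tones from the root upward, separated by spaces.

The root, F#, is scale degree 5 — the same note in B major and B minor; only the chord quality changes. Building the minor-seventh chord from the parallel minor on F#: F#–A–C#–E.

F# A C# E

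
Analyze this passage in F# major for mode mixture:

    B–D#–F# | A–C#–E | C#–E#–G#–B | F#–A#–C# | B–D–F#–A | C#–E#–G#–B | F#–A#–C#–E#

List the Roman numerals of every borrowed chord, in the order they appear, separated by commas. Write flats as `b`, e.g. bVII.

The diatonic triads in F# major are F#, G#m, A#m, B, C#, D#m, E#dim. B–D#–F# = B, C#–E#–G#–B = C#7, F#–A#–C# = F# and F#–A#–C#–E# = F#maj7 are all diatonic. A–C#–E is not: scale degree 3 in F# major carries A#m (iii). In F# minor the chord on that degree is A, so here it functions as bIII, borrowed from the parallel minor. B–D–F#–A is not: scale degree 4 in F# major carries B (IV). In F# minor the chord on that degree is Bm7, so here it functions as iv7, borrowed from the parallel minor.

bIII, iv7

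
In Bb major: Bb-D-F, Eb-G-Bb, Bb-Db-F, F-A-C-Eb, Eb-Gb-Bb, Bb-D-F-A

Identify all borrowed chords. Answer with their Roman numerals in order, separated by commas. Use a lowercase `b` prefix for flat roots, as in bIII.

i, iv

The diatonic triads in Bb major are Bb, Cm, Dm, Eb, F, Gm, Adim. Of the given chords, Bb–D–F = Bb, Eb–G–Bb = Eb, F–A–C–Eb = F7 and Bb–D–F–A = Bbmaj7 are diatonic. Bb–Db–F doesn't fit — on degree 1 Bb major would have Bb (I). Bbm is the degree-1 chord of Bb minor, so it is the borrowed i. Eb–Gb–Bb is not: scale degree 4 in Bb major carries Eb (IV). In Bb minor the chord on that degree is Ebm, so here it functions as iv, borrowed from the parallel minor.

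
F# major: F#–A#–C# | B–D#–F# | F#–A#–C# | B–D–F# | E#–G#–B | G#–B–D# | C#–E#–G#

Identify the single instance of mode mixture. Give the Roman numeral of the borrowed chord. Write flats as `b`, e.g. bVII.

The diatonic triads in F# major are F#, G#m, A#m, B, C#, D#m, E#dim. Of the given chords, F#–A#–C# = F#, B–D#–F# = B, E#–G#–B = E#dim, G#–B–D# = G#m and C#–E#–G# = C# are diatonic. But B–D–F# is foreign: the diatonic IV on degree 4 is B, whereas Bm comes from F# minor. It is labeled iv.

iv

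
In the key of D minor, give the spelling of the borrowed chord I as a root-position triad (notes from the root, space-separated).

D F# A

The root, D, is scale degree 1 — the same note in D minor and D major; only the chord quality changes. Building the major chord from the parallel major on D: D–F#–A.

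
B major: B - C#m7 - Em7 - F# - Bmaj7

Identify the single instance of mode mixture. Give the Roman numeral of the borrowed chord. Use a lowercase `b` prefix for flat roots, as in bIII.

iv7

B major has the diatonic set B, C#m, D#m, E, F#, G#m, A#dim. B, C#m7, F# and Bmaj7 all belong to that set. Em7 (E–G–B–D) doesn't fit — on degree 4 B major would have E (IV). Em7 is the degree-4 chord of B minor, so it is the borrowed iv7.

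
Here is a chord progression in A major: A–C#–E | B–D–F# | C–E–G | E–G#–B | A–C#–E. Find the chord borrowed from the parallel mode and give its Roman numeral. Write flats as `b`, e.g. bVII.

bIII

A major has the diatonic set A, Bm, C#m, D, E, F#m, G#dim. A–C#–E = A, B–D–F# = Bm and E–G#–B = E all belong to that set. But C–E–G is foreign: the diatonic iii on degree 3 is C#m, whereas C comes from A minor. It is labeled bIII.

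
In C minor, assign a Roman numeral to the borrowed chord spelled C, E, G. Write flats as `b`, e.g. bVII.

The root C is the diatonic 1st degree of C minor; the borrowing shows in the chord quality. C–E–G is a major chord — the form found in C major, not the diatonic i (Cm). Borrowed into C minor it is written I.

I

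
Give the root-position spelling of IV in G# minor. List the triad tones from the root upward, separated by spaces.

C# E# G#

The root, C#, is scale degree 4 — the same note in G# minor and G# major; only the chord quality changes. In G# major the chord on C# is C#–E#–G#.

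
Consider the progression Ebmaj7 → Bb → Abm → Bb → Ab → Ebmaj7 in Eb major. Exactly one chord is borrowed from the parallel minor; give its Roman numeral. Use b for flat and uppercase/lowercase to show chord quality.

iv

Eb major has the diatonic set Eb, Fm, Gm, Ab, Bb, Cm, Ddim. Of the given chords, Ebmaj7, Bb and Ab are diatonic. Abm (Ab–Cb–Eb) doesn't fit — on degree 4 Eb major would have Ab (IV). Abm is the degree-4 chord of Eb minor, so it is the borrowed iv.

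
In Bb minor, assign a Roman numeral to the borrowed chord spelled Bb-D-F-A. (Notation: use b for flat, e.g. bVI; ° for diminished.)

Imaj7

Bb is scale degree 1 in Bb minor. Diatonically Bb minor has Bbm (i) on that degree; Bb–D–F–A is instead the major-seventh chord native to Bb major, so it takes the label Imaj7.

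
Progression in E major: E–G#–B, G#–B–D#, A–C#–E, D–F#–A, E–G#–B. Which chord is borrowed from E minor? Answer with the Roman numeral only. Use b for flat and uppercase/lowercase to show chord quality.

E major has the diatonic set E, F#m, G#m, A, B, C#m, D#dim. E–G#–B = E, G#–B–D# = G#m and A–C#–E = A all belong to that set. D–F#–A is not: scale degree 7 in E major carries D#dim (vii°). In E minor the chord on that degree is D, so here it functions as bVII, borrowed from the parallel minor.

bVII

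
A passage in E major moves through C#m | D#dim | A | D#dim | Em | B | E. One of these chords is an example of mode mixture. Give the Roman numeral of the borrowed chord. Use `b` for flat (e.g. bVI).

In E major the diatonic chords are E, F#m, G#m, A, B, C#m, D#dim. Of the given chords, C#m, D#dim, A, B and E are diatonic. Em (E–G–B) doesn't fit — on degree 1 E major would have E (I). Em is the degree-1 chord of E minor, so it is the borrowed i.

i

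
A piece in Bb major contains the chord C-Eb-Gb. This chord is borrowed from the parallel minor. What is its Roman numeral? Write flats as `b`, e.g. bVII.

C is scale degree 2 in Bb major. C–Eb–Gb is a diminished chord — the form found in Bb minor, not the diatonic ii (Cm). Borrowed into Bb major it is written ii°.

ii°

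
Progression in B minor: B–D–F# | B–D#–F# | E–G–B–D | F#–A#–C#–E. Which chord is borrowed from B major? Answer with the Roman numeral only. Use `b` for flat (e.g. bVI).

In B minor (with V from harmonic minor) the diatonic chords are Bm, C#dim, D, Em, F#, G, A. B–D–F# = Bm, E–G–B–D = Em7 and F#–A#–C#–E = F#7 all belong to that set. But B–D#–F# is foreign: the diatonic i on degree 1 is Bm, whereas B comes from B major. It is labeled I.

I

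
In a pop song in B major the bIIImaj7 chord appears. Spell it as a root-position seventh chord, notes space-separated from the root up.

D F# A C#

Scale degree 3 in B major is D#. bIIImaj7 uses the lowered form, D, taken from B minor. In B minor the chord on D is D–F#–A–C#.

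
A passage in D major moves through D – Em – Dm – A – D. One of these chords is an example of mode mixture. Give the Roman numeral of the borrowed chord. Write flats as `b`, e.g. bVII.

D major has the diatonic set D, Em, F#m, G, A, Bm, C#dim. D, Em and A are all diatonic. Dm (D–F–A) doesn't fit — on degree 1 D major would have D (I). Dm is the degree-1 chord of D minor, so it is the borrowed i.

i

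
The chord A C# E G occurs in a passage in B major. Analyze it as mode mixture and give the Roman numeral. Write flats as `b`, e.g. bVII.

In B major scale degree 7 is A#; A is its lowered form, from B minor. The diatonic chord on degree 7 would be A#dim (vii°), but A–C#–E–G is the dominant-seventh chord from B minor. As a borrowed chord it is labeled bVII7.

bVII7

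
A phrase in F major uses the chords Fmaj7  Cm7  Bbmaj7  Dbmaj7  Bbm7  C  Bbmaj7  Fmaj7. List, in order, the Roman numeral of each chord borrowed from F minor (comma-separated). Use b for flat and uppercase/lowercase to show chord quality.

v7, bVImaj7, iv7

In F major the diatonic chords are F, Gm, Am, Bb, C, Dm, Edim. Fmaj7, Bbmaj7 and C all belong to that set. Cm7 (C–Eb–G–Bb) doesn't fit — on degree 5 F major would have C (V). Cm7 is the degree-5 chord of F minor, so it is the borrowed v7. Dbmaj7 (Db–F–Ab–C) doesn't fit — on degree 6 F major would have Dm (vi). Dbmaj7 is the degree-6 chord of F minor, so it is the borrowed bVImaj7. But Bbm7 (Bb–Db–F–Ab) is foreign: the diatonic IV on degree 4 is Bb, whereas Bbm7 comes from F minor. It is labeled iv7.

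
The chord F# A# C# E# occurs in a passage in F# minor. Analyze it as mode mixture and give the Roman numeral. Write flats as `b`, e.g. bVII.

Imaj7

F# is scale degree 1 in F# minor. F#–A#–C#–E# is a major-seventh chord — the form found in F# major, not the diatonic i (F#m). Borrowed into F# minor it is written Imaj7.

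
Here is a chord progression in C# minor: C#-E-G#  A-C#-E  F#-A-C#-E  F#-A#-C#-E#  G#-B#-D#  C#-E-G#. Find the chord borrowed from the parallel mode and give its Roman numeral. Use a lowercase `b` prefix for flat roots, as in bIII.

The diatonic triads in C# minor (with V from harmonic minor) are C#m, D#dim, E, F#m, G#, A, B. C#–E–G# = C#m, A–C#–E = A, F#–A–C#–E = F#m7 and G#–B#–D# = G# all belong to that set. F#–A#–C#–E# is not: scale degree 4 in C# minor carries F#m (iv). In C# major the chord on that degree is F#maj7, so here it functions as IVmaj7, borrowed from the parallel major.

IVmaj7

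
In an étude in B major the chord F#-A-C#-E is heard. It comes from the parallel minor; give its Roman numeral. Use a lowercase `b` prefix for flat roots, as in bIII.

F# is scale degree 5 in B major. Diatonically B major has F# (V) on that degree; F#–A–C#–E is instead the minor-seventh chord native to B minor, so it takes the label v7.

v7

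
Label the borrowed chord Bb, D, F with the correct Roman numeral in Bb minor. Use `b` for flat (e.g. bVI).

I

Bb is scale degree 1 in Bb minor. Diatonically Bb minor has Bbm (i) on that degree; Bb–D–F is instead the major chord native to Bb major, so it takes the label I.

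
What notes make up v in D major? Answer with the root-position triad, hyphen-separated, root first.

The root, A, is scale degree 5 — the same note in D major and D minor; only the chord quality changes. Building the minor chord from the parallel minor on A: A–C–E.

A-C-E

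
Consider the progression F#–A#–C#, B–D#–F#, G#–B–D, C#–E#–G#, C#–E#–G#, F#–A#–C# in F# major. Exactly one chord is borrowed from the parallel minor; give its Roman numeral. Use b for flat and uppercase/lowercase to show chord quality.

ii°

The diatonic triads in F# major are F#, G#m, A#m, B, C#, D#m, E#dim. F#–A#–C# = F#, B–D#–F# = B and C#–E#–G# = C# all belong to that set. G#–B–D is not: scale degree 2 in F# major carries G#m (ii). In F# minor the chord on that degree is G#dim, so here it functions as ii°, borrowed from the parallel minor.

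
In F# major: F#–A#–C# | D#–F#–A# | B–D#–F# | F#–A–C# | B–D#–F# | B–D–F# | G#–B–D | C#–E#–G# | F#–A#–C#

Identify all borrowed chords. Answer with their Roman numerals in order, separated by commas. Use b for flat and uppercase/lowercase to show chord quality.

The diatonic triads in F# major are F#, G#m, A#m, B, C#, D#m, E#dim. F#–A#–C# = F#, D#–F#–A# = D#m, B–D#–F# = B and C#–E#–G# = C# all belong to that set. But F#–A–C# is foreign: the diatonic I on degree 1 is F#, whereas F#m comes from F# minor. It is labeled i. B–D–F# is not: scale degree 4 in F# major carries B (IV). In F# minor the chord on that degree is Bm, so here it functions as iv, borrowed from the parallel minor. G#–B–D doesn't fit — on degree 2 F# major would have G#m (ii). G#dim is the degree-2 chord of F# minor, so it is the borrowed ii°.

i, iv, ii°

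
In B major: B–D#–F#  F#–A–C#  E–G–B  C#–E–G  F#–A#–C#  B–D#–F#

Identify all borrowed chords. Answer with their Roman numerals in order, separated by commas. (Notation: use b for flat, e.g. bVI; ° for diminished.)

In B major the diatonic chords are B, C#m, D#m, E, F#, G#m, A#dim. B–D#–F# = B and F#–A#–C# = F# are both diatonic. F#–A–C# doesn't fit — on degree 5 B major would have F# (V). F#m is the degree-5 chord of B minor, so it is the borrowed v. But E–G–B is foreign: the diatonic IV on degree 4 is E, whereas Em comes from B minor. It is labeled iv. But C#–E–G is foreign: the diatonic ii on degree 2 is C#m, whereas C#dim comes from B minor. It is labeled ii°.

v, iv, ii°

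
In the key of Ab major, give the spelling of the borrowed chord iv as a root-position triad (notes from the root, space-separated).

Db Fb Ab

The root, Db, is scale degree 4 — the same note in Ab major and Ab minor; only the chord quality changes. In Ab minor the chord on Db is Db–Fb–Ab.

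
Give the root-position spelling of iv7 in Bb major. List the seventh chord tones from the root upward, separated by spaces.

Eb Gb Bb Db

iv7 is built on scale degree 4, which is Eb in both Bb major and its parallel. In Bb minor the chord on Eb is Eb–Gb–Bb–Db.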